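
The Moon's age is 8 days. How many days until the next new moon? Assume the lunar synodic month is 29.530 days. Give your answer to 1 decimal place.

21.5 days

The next new moon completes the synodic month: 29.530 − 8 = 21.530 days.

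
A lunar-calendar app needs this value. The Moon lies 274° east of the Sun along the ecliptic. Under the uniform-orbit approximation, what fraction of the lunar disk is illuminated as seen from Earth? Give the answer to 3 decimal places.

0.465

f = (1 − cos 274°)/2 = (1 − 0.070)/2 ≈ 0.465.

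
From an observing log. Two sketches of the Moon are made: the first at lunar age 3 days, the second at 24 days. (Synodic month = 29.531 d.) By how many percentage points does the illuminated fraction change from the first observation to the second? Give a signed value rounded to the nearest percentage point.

+21 percentage points

θ₁ = 360° × 3/29.531 = 36.6°, f₁ = (1 − cos θ₁)/2 = 0.098.
θ₂ = 360° × 24/29.531 = 292.6°, f₂ = (1 − cos θ₂)/2 = 0.308.
Change = f₂ − f₁ = +0.210 → +21 percentage points.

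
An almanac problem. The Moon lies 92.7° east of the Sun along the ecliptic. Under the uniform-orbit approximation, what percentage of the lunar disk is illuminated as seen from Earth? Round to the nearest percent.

52%

Half-versine of 92.7°: (1 − (-0.047))/2 = 0.524, i.e. 52%.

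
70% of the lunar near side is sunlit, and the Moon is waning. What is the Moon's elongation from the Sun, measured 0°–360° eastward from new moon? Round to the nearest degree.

From f = (1 − cos θ)/2: cos θ = 1 − 2×0.70 = -0.400; arccos → 113.6°.
A waning Moon lies in 180°–360°, so θ = 360° − 113.6° = 246.4°.

246°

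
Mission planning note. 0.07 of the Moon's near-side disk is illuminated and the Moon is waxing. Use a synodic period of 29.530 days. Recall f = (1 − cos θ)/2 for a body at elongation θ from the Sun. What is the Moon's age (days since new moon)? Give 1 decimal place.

2.5 days

cos θ = 1 − 2f = 0.860, giving a principal value of 30.7°.
The Moon is waxing (0°–180°), so θ = 30.7° directly.
Age = 29.530 × 30.7°/360° ≈ 2.52 days.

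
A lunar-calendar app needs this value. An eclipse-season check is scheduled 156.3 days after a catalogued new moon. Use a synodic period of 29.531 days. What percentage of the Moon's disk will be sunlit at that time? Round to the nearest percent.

156.3/29.531 = 5.293 lunations, so 5 complete cycles and 8.65 d into the next.
Elongation θ = 360° × 8.65/29.531 ≈ 105.4°.
Illuminated fraction = (1 − cos 105.4°)/2 = (1 − (-0.265))/2 ≈ 0.633, so 63%.

63%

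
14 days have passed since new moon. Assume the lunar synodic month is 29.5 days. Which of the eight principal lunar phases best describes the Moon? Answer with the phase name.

full moon

θ ≈ 360° × 14/29.5 = 171°, which falls in the full moon sector.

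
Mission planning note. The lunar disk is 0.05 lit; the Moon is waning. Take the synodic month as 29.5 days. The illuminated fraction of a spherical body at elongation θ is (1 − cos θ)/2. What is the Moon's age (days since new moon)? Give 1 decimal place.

cos θ = 1 − 2f = 0.900, giving a principal value of 25.8°.
Waning ⇒ past full, so θ = 360° − 25.8° = 334.2°.
At 360°/29.5 d per day, 334.2° corresponds to 27.38 days.

27.4 days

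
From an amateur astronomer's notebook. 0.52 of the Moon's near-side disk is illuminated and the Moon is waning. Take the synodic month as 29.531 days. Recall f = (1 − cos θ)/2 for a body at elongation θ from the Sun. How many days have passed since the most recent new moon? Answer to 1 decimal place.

cos θ = 1 − 2f = -0.040, giving a principal value of 92.3°.
Waning ⇒ past full, so θ = 360° − 92.3° = 267.7°.
That fraction of the synodic month is 267.7/360 × 29.531 d ≈ 21.96 d.

22.0 days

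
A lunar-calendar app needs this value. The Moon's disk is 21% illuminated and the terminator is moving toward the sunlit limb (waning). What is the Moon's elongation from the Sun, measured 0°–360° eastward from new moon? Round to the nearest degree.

Invert f = (1 − cos θ)/2 to get cos θ = 1 − 2(0.21) = 0.580, hence θ₀ = arccos 0.580 = 54.5°.
A waning Moon lies in 180°–360°, so θ = 360° − 54.5° = 305.5°.

305°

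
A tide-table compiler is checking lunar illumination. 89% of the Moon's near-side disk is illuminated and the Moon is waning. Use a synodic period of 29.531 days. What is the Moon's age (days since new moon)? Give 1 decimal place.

17.9 days

cos θ = 1 − 2f = -0.780, giving a principal value of 141.3°.
Since the Moon is past full (waning), take the reflex angle: θ = 360° − 141.3° = 218.7°.
Age = 29.531 × 218.7°/360° ≈ 17.94 days.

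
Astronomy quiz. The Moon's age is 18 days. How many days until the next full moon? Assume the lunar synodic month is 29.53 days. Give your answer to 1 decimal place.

Full moon is 0.5 of the way through the cycle: age 0.5 × 29.53 = 14.765 d.
Already past this cycle's full moon; the next is at 14.765 + 29.53 = 44.295 d, so 44.295 − 18 = 26.295 days.

26.3 days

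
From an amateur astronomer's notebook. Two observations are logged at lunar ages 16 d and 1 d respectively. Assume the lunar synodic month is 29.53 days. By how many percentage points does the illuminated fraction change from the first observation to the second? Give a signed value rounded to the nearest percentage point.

First observation: θ = 360°·16/29.53 = 195.1°, so f = 0.983.
Second observation: θ = 12.2°, f = 0.011.
Δf = 0.011 − 0.983 = -0.972, i.e. -97 pp.

-97 percentage points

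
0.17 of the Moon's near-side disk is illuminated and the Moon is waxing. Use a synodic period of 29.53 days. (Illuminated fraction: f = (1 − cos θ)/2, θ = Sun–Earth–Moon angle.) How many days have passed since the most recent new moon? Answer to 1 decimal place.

cos θ = 1 − 2f = 0.660, giving a principal value of 48.7°.
Before full moon the principal value applies: θ = 48.7°.
At 360°/29.53 d per day, 48.7° corresponds to 3.99 days.

4.0 days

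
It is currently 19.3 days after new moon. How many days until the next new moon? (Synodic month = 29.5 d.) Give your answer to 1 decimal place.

10.2 days

One full lunation from the last new moon is 29.5 d; remaining = 29.5 − 19.3 = 10.200 d.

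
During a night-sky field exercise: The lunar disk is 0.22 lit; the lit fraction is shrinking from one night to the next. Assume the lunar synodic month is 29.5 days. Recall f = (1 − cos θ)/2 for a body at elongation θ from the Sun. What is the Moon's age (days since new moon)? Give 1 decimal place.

Invert f = (1 − cos θ)/2 to get cos θ = 1 − 2(0.22) = 0.560, hence θ₀ = arccos 0.560 = 55.9°.
Waning ⇒ past full, so θ = 360° − 55.9° = 304.1°.
That fraction of the synodic month is 304.1/360 × 29.5 d ≈ 24.92 d.

24.9 days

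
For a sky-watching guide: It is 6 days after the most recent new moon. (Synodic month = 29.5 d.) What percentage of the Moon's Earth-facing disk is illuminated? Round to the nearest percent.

36%

Elongation θ = 360° × 6/29.5 ≈ 73.2°.
Illuminated fraction = (1 − cos 73.2°)/2 = (1 − 0.289)/2 ≈ 0.356, so 36%.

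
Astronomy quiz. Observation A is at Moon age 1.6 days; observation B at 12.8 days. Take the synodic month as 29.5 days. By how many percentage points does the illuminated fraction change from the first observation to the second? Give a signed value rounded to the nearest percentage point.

θ₁ = 360° × 1.6/29.5 = 19.5°, f₁ = (1 − cos θ₁)/2 = 0.029.
θ₂ = 360° × 12.8/29.5 = 156.2°, f₂ = (1 − cos θ₂)/2 = 0.957.
Change = f₂ − f₁ = +0.929 → +93 percentage points.

+93 pp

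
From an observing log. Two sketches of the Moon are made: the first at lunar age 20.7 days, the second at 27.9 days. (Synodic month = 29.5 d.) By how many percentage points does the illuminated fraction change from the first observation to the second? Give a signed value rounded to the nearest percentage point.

First observation: θ = 360°·20.7/29.5 = 252.6°, so f = 0.649.
Second observation: θ = 340.5°, f = 0.029.
Δf = 0.029 − 0.649 = -0.621, i.e. -62 pp.

-62 percentage points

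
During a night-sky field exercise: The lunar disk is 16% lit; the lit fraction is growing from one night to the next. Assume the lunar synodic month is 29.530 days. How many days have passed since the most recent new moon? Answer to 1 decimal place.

3.9 days

cos θ = 1 − 2f = 0.680, giving a principal value of 47.2°.
Before full moon the principal value applies: θ = 47.2°.
That fraction of the synodic month is 47.2/360 × 29.530 d ≈ 3.87 d.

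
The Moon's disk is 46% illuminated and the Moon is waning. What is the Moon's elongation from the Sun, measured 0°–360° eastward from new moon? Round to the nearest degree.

cos θ = 1 − 2f = 0.080, giving a principal value of 85.4°.
Since the Moon is past full (waning), take the reflex angle: θ = 360° − 85.4° = 274.6°.

275°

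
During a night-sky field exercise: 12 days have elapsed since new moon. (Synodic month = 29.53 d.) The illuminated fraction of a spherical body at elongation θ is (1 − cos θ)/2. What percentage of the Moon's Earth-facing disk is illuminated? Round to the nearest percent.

Phase angle: θ = 360°·(12 d)/(29.53 d) = 146.3°.
cos 146.3° = (-0.832), so f = (1 − (-0.832))/2 = 0.916, so 92%.

92%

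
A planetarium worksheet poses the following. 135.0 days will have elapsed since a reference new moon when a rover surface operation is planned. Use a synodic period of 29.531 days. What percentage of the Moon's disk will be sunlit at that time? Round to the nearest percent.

95%

135.0 d spans 4 complete synodic months (4 × 29.531 = 118.12 d) plus 16.88 d.
Elongation θ = 360° × 16.88/29.531 ≈ 205.7°.
With cos θ = (-0.901), the lit fraction is (1 − (-0.901))/2 ≈ 0.950, so 95%.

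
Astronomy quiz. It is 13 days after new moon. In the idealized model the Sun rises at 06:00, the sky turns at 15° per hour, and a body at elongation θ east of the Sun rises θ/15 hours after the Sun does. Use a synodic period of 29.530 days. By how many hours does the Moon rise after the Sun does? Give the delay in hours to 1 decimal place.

Phase angle: θ = 360°·(13 d)/(29.530 d) = 158.5°.
The Moon trails the Sun by θ/15 = 158.5/15 ≈ 10.57 hours.
So the Moon rises 10.57 h after the Sun.

10.6 h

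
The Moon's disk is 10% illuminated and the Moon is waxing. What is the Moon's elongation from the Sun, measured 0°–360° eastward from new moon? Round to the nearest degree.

37°

cos θ = 1 − 2f = 0.800, giving a principal value of 36.9°.
The Moon is waxing (0°–180°), so θ = 36.9° directly.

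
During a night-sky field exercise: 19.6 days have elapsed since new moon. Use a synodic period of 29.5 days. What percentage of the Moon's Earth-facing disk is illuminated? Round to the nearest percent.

Elongation θ = 360° × 19.6/29.5 ≈ 239.2°.
With cos θ = (-0.512), the lit fraction is (1 − (-0.512))/2 ≈ 0.756, so 76%.

76%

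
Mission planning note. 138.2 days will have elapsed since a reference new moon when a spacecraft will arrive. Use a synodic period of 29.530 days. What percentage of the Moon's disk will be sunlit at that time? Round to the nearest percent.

Reduce mod P: 138.2 − 4×29.530 = 20.08 d into the current lunation.
The Moon has covered 20.08/29.530 of its cycle, so θ ≈ 360° × 20.08/29.530 = 244.8°.
cos 244.8° = (-0.426), so f = (1 − (-0.426))/2 = 0.713, so 71%.

71%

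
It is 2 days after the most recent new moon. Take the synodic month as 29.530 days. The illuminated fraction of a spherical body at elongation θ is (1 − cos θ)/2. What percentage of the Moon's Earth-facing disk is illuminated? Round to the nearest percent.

4%

Phase angle: θ = 360°·(2 d)/(29.530 d) = 24.4°.
cos 24.4° = 0.911, so f = (1 − 0.911)/2 = 0.045, so 4%.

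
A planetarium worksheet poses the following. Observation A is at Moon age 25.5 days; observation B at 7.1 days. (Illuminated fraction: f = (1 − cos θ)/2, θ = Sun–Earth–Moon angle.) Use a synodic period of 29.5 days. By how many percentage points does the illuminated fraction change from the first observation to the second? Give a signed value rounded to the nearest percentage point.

+30 percentage points

First observation: θ = 360°·25.5/29.5 = 311.2°, so f = 0.171.
Second observation: θ = 86.6°, f = 0.471.
Δf = 0.471 − 0.171 = +0.300, i.e. +30 pp.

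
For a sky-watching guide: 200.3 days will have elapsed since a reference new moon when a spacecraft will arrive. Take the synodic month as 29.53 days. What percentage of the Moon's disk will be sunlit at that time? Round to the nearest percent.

40%

200.3/29.53 = 6.783 lunations, so 6 complete cycles and 23.12 d into the next.
Phase angle: θ = 360°·(23.12 d)/(29.53 d) = 281.9°.
With cos θ = 0.205, the lit fraction is (1 − 0.205)/2 ≈ 0.397, so 40%.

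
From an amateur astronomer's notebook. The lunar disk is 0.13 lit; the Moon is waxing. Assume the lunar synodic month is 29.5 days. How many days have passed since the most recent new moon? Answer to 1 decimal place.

cos θ = 1 − 2f = 0.740, giving a principal value of 42.3°.
The Moon is waxing (0°–180°), so θ = 42.3° directly.
That fraction of the synodic month is 42.3/360 × 29.5 d ≈ 3.46 d.

3.5 days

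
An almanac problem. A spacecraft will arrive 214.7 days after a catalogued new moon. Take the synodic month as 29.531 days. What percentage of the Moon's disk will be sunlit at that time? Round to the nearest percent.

Reduce mod P: 214.7 − 7×29.531 = 7.98 d into the current lunation.
Phase angle: θ = 360°·(7.98 d)/(29.531 d) = 97.3°.
Illuminated fraction = (1 − cos 97.3°)/2 = (1 − (-0.127))/2 ≈ 0.564, so 56%.

56%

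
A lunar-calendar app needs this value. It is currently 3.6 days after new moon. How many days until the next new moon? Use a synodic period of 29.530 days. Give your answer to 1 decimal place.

25.9 days

The next new moon completes the synodic month: 29.530 − 3.6 = 25.930 days.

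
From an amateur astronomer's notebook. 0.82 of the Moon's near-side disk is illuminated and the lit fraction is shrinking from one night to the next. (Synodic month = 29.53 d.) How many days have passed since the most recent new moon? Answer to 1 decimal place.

From f = (1 − cos θ)/2: cos θ = 1 − 2×0.82 = -0.640; arccos → 129.8°.
Waning ⇒ past full, so θ = 360° − 129.8° = 230.2°.
At 360°/29.53 d per day, 230.2° corresponds to 18.88 days.

18.9 days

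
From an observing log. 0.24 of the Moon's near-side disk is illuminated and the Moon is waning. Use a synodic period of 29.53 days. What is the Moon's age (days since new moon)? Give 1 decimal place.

Invert f = (1 − cos θ)/2 to get cos θ = 1 − 2(0.24) = 0.520, hence θ₀ = arccos 0.520 = 58.7°.
A waning Moon lies in 180°–360°, so θ = 360° − 58.7° = 301.3°.
Age = 29.53 × 301.3°/360° ≈ 24.72 days.

24.7 days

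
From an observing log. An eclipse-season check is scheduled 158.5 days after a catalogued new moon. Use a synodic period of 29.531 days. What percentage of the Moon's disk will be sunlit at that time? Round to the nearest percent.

84%

158.5/29.531 = 5.367 lunations, so 5 complete cycles and 10.84 d into the next.
Elongation θ = 360° × 10.84/29.531 ≈ 132.2°.
cos 132.2° = (-0.672), so f = (1 − (-0.672))/2 = 0.836, so 84%.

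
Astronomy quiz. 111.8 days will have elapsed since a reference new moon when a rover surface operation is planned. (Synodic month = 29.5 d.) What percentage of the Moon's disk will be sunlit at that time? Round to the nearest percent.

111.8/29.5 = 3.790 lunations, so 3 complete cycles and 23.30 d into the next.
Phase angle: θ = 360°·(23.30 d)/(29.5 d) = 284.3°.
With cos θ = 0.248, the lit fraction is (1 − 0.248)/2 ≈ 0.376, so 38%.

38%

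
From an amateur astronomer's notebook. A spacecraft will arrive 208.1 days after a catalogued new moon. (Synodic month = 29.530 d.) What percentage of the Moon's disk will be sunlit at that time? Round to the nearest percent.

Reduce mod P: 208.1 − 7×29.530 = 1.39 d into the current lunation.
Elongation θ = 360° × 1.39/29.530 ≈ 16.9°.
With cos θ = 0.957, the lit fraction is (1 − 0.957)/2 ≈ 0.022, so 2%.

2%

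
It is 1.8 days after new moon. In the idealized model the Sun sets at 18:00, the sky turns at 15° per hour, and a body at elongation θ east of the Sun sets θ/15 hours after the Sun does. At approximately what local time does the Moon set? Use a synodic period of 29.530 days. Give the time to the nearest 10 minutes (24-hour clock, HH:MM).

Phase angle: θ = 360°·(1.8 d)/(29.530 d) = 21.9°.
The Moon trails the Sun by θ/15 = 21.9/15 ≈ 1.46 hours.
18:00 + 1.463 h ≈ 19:28 → 19:30 to the nearest ten minutes.

19:30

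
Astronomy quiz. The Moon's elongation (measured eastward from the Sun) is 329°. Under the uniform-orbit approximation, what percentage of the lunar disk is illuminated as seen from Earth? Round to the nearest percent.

f = (1 − cos 329°)/2 = (1 − 0.857)/2 ≈ 0.071, i.e. 7%.

7%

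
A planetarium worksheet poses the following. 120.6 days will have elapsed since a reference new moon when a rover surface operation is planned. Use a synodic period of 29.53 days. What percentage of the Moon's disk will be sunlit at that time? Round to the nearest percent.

120.6/29.53 = 4.084 lunations, so 4 complete cycles and 2.48 d into the next.
Phase angle: θ = 360°·(2.48 d)/(29.53 d) = 30.2°.
Illuminated fraction = (1 − cos 30.2°)/2 = (1 − 0.864)/2 ≈ 0.068, so 7%.

7%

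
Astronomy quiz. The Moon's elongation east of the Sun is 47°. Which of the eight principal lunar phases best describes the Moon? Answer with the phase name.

waxing crescent

The waxing crescent sector spans roughly 22°–68°; 47° falls inside it.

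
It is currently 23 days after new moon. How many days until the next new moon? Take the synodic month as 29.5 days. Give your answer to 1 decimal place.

One full lunation from the last new moon is 29.5 d; remaining = 29.5 − 23 = 6.500 d.

6.5 days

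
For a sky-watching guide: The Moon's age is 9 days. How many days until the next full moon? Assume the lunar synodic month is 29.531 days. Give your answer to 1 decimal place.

Full moon is 0.5 of the way through the cycle: age 0.5 × 29.531 = 14.765 d.
So 5.765 days remain (14.765 − 9).

5.8 days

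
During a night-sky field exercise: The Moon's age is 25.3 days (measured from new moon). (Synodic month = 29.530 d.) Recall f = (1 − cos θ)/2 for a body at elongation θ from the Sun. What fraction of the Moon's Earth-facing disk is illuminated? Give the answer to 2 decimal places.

Elongation θ = 360° × 25.3/29.530 ≈ 308.4°.
Illuminated fraction = (1 − cos 308.4°)/2 = (1 − 0.622)/2 ≈ 0.189.

0.19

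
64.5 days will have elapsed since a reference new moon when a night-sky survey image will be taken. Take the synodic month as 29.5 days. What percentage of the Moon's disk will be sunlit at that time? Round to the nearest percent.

Reduce mod P: 64.5 − 2×29.5 = 5.50 d into the current lunation.
Elongation θ = 360° × 5.50/29.5 ≈ 67.1°.
With cos θ = 0.389, the lit fraction is (1 − 0.389)/2 ≈ 0.306, so 31%.

31%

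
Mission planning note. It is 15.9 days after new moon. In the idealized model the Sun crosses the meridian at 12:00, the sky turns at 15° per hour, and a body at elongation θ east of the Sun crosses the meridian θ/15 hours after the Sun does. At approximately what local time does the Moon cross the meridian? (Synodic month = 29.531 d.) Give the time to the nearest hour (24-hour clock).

Phase angle: θ = 360°·(15.9 d)/(29.531 d) = 193.8°.
Delay after the Sun = 193.8° / (15°/h) ≈ 12.92 h.
12:00 + 12.92 h ≈ 00:55 → 01:00 to the nearest hour.

01:00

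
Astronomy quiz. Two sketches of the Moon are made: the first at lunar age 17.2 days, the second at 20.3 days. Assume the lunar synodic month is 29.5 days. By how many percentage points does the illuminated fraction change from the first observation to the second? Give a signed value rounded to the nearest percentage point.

First observation: θ = 360°·17.2/29.5 = 209.9°, so f = 0.933.
Second observation: θ = 247.7°, f = 0.689.
Δf = 0.689 − 0.933 = -0.244, i.e. -24 pp.

-24 pp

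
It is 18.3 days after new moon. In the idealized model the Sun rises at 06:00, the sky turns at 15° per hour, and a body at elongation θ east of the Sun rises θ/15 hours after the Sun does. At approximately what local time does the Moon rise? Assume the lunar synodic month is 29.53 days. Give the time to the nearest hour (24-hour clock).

Phase angle: θ = 360°·(18.3 d)/(29.53 d) = 223.1°.
Delay after the Sun = 223.1° / (15°/h) ≈ 14.87 h.
06:00 + 14.87 h ≈ 20:52 → 21:00 to the nearest hour.

21:00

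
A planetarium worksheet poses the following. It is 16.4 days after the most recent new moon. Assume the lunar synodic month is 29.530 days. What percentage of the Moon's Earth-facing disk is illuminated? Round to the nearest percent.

Elongation θ = 360° × 16.4/29.530 ≈ 199.9°.
With cos θ = (-0.940), the lit fraction is (1 − (-0.940))/2 ≈ 0.970, so 97%.

97%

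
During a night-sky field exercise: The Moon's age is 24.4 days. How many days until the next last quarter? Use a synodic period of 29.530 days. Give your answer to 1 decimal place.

27.3 days

Last quarter occurs at elongation 270°, i.e. at age 29.530 × 270/360 = 22.148 d.
Already past this cycle's last quarter; the next is at 22.148 + 29.530 = 51.678 d, so 51.678 − 24.4 = 27.278 days.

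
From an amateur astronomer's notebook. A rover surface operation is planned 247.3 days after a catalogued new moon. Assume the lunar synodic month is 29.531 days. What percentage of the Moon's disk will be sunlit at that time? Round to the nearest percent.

247.3/29.531 = 8.374 lunations, so 8 complete cycles and 11.05 d into the next.
Phase angle: θ = 360°·(11.05 d)/(29.531 d) = 134.7°.
Illuminated fraction = (1 − cos 134.7°)/2 = (1 − (-0.704))/2 ≈ 0.852, so 85%.

85%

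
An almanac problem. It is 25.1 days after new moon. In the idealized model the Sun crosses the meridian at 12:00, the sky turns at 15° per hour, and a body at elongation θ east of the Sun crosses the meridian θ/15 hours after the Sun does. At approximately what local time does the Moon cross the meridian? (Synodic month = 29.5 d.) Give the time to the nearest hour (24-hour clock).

08:00

Elongation θ = 360° × 25.1/29.5 ≈ 306.3°.
Delay after the Sun = 306.3° / (15°/h) ≈ 20.42 h.
12:00 + 20.42 h ≈ 08:25 → 08:00 to the nearest hour.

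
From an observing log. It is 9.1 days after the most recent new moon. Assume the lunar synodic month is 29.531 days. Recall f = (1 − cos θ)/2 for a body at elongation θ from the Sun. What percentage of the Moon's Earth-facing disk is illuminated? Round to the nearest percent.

68%

The Moon has covered 9.1/29.531 of its cycle, so θ ≈ 360° × 9.1/29.531 = 110.9°.
With cos θ = (-0.357), the lit fraction is (1 − (-0.357))/2 ≈ 0.679, so 68%.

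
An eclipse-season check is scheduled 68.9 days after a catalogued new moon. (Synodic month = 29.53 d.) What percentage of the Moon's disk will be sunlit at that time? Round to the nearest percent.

75%

68.9 d spans 2 complete synodic months (2 × 29.53 = 59.06 d) plus 9.84 d.
The Moon has covered 9.84/29.53 of its cycle, so θ ≈ 360° × 9.84/29.53 = 120.0°.
cos 120.0° = (-0.499), so f = (1 − (-0.499))/2 = 0.750, so 75%.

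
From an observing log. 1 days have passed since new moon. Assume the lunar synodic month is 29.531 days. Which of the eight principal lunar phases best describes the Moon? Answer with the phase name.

new moon

At 1/29.531 of the cycle, θ ≈ 12° — the new moon range.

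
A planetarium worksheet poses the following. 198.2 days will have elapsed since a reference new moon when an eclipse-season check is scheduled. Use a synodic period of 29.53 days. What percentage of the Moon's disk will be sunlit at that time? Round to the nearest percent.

62%

198.2 d spans 6 complete synodic months (6 × 29.53 = 177.18 d) plus 21.02 d.
Elongation θ = 360° × 21.02/29.53 ≈ 256.3°.
cos 256.3° = (-0.238), so f = (1 − (-0.238))/2 = 0.619, so 62%.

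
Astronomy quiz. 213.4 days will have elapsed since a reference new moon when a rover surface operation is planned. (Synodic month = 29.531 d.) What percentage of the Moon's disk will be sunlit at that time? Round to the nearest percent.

213.4/29.531 = 7.226 lunations, so 7 complete cycles and 6.68 d into the next.
Phase angle: θ = 360°·(6.68 d)/(29.531 d) = 81.5°.
With cos θ = 0.148, the lit fraction is (1 − 0.148)/2 ≈ 0.426, so 43%.

43%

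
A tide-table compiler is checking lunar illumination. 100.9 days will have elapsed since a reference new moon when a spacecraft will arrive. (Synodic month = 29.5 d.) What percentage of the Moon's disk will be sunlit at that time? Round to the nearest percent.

Reduce mod P: 100.9 − 3×29.5 = 12.40 d into the current lunation.
The Moon has covered 12.40/29.5 of its cycle, so θ ≈ 360° × 12.40/29.5 = 151.3°.
Illuminated fraction = (1 − cos 151.3°)/2 = (1 − (-0.877))/2 ≈ 0.939, so 94%.

94%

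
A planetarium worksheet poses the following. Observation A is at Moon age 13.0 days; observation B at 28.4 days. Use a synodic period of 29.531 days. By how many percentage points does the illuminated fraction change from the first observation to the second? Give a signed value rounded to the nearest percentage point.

θ₁ = 360° × 13.0/29.531 = 158.5°, f₁ = (1 − cos θ₁)/2 = 0.965.
θ₂ = 360° × 28.4/29.531 = 346.2°, f₂ = (1 − cos θ₂)/2 = 0.014.
Change = f₂ − f₁ = -0.951 → -95 percentage points.

-95 pp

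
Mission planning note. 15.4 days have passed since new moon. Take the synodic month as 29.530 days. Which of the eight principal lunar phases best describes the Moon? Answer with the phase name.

full moon

At 15.4/29.530 of the cycle, θ ≈ 188° — the full moon range.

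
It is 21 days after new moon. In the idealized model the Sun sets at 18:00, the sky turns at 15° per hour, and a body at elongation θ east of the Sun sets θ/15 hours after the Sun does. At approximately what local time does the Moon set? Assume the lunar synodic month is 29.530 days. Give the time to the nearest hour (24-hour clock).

Phase angle: θ = 360°·(21 d)/(29.530 d) = 256.0°.
Delay after the Sun = 256.0° / (15°/h) ≈ 17.07 h.
18:00 + 17.07 h ≈ 11:04 → 11:00 to the nearest hour.

11:00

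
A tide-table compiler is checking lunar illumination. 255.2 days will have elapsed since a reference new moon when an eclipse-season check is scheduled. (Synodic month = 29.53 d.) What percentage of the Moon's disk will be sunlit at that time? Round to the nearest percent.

81%

Reduce mod P: 255.2 − 8×29.53 = 18.96 d into the current lunation.
Phase angle: θ = 360°·(18.96 d)/(29.53 d) = 231.1°.
Illuminated fraction = (1 − cos 231.1°)/2 = (1 − (-0.627))/2 ≈ 0.814, so 81%.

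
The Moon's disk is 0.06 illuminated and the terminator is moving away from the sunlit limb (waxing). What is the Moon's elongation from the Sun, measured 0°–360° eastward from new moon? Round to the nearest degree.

28°

cos θ = 1 − 2f = 0.880, giving a principal value of 28.4°.
Before full moon the principal value applies: θ = 28.4°.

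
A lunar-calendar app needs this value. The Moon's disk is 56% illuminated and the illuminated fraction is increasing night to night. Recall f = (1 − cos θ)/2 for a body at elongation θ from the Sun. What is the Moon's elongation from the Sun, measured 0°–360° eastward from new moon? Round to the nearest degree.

cos θ = 1 − 2f = -0.120, giving a principal value of 96.9°.
Before full moon the principal value applies: θ = 96.9°.

97°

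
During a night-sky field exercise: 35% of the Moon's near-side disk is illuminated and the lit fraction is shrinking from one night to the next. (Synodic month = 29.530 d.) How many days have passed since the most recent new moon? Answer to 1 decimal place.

23.6 days

From f = (1 − cos θ)/2: cos θ = 1 − 2×0.35 = 0.300; arccos → 72.5°.
Waning ⇒ past full, so θ = 360° − 72.5° = 287.5°.
Age = 29.530 × 287.5°/360° ≈ 23.58 days.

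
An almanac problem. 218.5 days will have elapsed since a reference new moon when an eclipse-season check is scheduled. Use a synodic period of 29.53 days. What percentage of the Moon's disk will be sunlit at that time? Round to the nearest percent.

218.5 d spans 7 complete synodic months (7 × 29.53 = 206.71 d) plus 11.79 d.
Phase angle: θ = 360°·(11.79 d)/(29.53 d) = 143.7°.
cos 143.7° = (-0.806), so f = (1 − (-0.806))/2 = 0.903, so 90%.

90%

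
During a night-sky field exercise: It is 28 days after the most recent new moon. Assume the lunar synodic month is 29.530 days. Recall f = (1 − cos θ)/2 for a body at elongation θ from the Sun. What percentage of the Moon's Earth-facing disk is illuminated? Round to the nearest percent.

3%

The Moon has covered 28/29.530 of its cycle, so θ ≈ 360° × 28/29.530 = 341.3°.
cos 341.3° = 0.947, so f = (1 − 0.947)/2 = 0.026, so 3%.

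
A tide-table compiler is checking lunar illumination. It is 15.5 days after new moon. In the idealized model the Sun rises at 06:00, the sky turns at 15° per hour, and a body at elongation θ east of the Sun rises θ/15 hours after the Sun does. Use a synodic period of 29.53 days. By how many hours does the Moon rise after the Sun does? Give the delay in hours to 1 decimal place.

12.6 h

Phase angle: θ = 360°·(15.5 d)/(29.53 d) = 189.0°.
At 15° of sky rotation per hour, 189.0° corresponds to a 12.60 h lag.
So the Moon rises 12.60 h after the Sun.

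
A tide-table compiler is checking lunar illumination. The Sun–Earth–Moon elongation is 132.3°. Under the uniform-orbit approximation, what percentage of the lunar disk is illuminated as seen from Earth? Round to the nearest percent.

Half-versine of 132.3°: (1 − (-0.673))/2 = 0.837, i.e. 84%.

84%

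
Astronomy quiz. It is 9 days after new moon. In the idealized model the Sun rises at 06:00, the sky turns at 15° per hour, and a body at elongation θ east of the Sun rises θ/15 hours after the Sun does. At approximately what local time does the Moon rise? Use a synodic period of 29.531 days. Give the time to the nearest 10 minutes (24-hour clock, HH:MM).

The Moon has covered 9/29.531 of its cycle, so θ ≈ 360° × 9/29.531 = 109.7°.
The Moon trails the Sun by θ/15 = 109.7/15 ≈ 7.31 hours.
06:00 + 7.314 h ≈ 13:19 → 13:20 to the nearest ten minutes.

13:20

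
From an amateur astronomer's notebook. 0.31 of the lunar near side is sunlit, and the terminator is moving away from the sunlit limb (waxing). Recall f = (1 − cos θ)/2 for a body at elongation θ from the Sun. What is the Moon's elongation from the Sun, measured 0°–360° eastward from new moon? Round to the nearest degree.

From f = (1 − cos θ)/2: cos θ = 1 − 2×0.31 = 0.380; arccos → 67.7°.
Waxing ⇒ before full, so θ = 67.7°.

68°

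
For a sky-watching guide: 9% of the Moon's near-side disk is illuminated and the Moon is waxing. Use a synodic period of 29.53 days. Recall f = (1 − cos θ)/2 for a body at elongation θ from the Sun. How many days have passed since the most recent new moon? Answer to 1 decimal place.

From f = (1 − cos θ)/2: cos θ = 1 − 2×0.09 = 0.820; arccos → 34.9°.
The Moon is waxing (0°–180°), so θ = 34.9° directly.
That fraction of the synodic month is 34.9/360 × 29.53 d ≈ 2.86 d.

2.9 days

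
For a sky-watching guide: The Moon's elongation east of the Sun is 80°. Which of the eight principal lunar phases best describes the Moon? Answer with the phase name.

first quarter

The first quarter sector spans roughly 68°–112°; 80° falls inside it.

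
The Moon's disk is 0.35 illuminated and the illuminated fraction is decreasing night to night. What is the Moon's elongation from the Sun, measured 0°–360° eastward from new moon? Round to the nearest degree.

cos θ = 1 − 2f = 0.300, giving a principal value of 72.5°.
A waning Moon lies in 180°–360°, so θ = 360° − 72.5° = 287.5°.

287°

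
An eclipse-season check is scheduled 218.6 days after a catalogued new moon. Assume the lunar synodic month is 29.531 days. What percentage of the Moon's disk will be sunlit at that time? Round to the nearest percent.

91%

218.6 d spans 7 complete synodic months (7 × 29.531 = 206.72 d) plus 11.88 d.
The Moon has covered 11.88/29.531 of its cycle, so θ ≈ 360° × 11.88/29.531 = 144.9°.
With cos θ = (-0.818), the lit fraction is (1 − (-0.818))/2 ≈ 0.909, so 91%.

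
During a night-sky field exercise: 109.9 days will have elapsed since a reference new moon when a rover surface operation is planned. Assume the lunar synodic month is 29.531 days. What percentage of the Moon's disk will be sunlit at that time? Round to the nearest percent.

109.9 d spans 3 complete synodic months (3 × 29.531 = 88.59 d) plus 21.31 d.
The Moon has covered 21.31/29.531 of its cycle, so θ ≈ 360° × 21.31/29.531 = 259.7°.
Illuminated fraction = (1 − cos 259.7°)/2 = (1 − (-0.178))/2 ≈ 0.589, so 59%.

59%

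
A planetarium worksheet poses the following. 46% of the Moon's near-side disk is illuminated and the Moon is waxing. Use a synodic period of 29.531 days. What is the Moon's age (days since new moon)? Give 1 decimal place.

Invert f = (1 − cos θ)/2 to get cos θ = 1 − 2(0.46) = 0.080, hence θ₀ = arccos 0.080 = 85.4°.
The Moon is waxing (0°–180°), so θ = 85.4° directly.
That fraction of the synodic month is 85.4/360 × 29.531 d ≈ 7.01 d.

7.0 days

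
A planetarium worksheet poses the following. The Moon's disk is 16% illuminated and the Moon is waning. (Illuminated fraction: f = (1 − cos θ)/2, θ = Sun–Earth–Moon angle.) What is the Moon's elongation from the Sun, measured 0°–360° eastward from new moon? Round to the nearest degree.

313°

cos θ = 1 − 2f = 0.680, giving a principal value of 47.2°.
Waning ⇒ past full, so θ = 360° − 47.2° = 312.8°.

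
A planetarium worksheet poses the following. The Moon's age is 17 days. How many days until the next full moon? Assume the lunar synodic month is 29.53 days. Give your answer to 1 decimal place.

27.3 days

Full moon is 0.5 of the way through the cycle: age 0.5 × 29.53 = 14.765 d.
Already past this cycle's full moon; the next is at 14.765 + 29.53 = 44.295 d, so 44.295 − 17 = 27.295 days.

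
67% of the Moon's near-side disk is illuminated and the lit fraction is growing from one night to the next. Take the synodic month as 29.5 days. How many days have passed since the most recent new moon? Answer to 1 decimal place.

9.0 days

Invert f = (1 − cos θ)/2 to get cos θ = 1 − 2(0.67) = -0.340, hence θ₀ = arccos -0.340 = 109.9°.
The Moon is waxing (0°–180°), so θ = 109.9° directly.
Age = 29.5 × 109.9°/360° ≈ 9.00 days.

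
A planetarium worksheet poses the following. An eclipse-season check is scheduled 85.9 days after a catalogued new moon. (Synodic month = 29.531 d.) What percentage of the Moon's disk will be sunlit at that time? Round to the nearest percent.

8%

Reduce mod P: 85.9 − 2×29.531 = 26.84 d into the current lunation.
Phase angle: θ = 360°·(26.84 d)/(29.531 d) = 327.2°.
Illuminated fraction = (1 − cos 327.2°)/2 = (1 − 0.840)/2 ≈ 0.080, so 8%.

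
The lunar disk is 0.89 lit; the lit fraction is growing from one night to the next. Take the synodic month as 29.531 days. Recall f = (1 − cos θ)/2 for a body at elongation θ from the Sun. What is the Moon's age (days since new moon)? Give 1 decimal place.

cos θ = 1 − 2f = -0.780, giving a principal value of 141.3°.
The Moon is waxing (0°–180°), so θ = 141.3° directly.
At 360°/29.531 d per day, 141.3° corresponds to 11.59 days.

11.6 days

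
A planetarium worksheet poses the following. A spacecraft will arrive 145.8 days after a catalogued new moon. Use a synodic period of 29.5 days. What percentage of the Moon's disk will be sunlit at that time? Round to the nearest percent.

145.8 d spans 4 complete synodic months (4 × 29.5 = 118.00 d) plus 27.80 d.
Phase angle: θ = 360°·(27.80 d)/(29.5 d) = 339.3°.
With cos θ = 0.935, the lit fraction is (1 − 0.935)/2 ≈ 0.032, so 3%.

3%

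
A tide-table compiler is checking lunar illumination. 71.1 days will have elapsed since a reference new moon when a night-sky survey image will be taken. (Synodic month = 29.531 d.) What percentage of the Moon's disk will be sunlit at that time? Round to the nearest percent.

92%

71.1/29.531 = 2.408 lunations, so 2 complete cycles and 12.04 d into the next.
Elongation θ = 360° × 12.04/29.531 ≈ 146.8°.
Illuminated fraction = (1 − cos 146.8°)/2 = (1 − (-0.836))/2 ≈ 0.918, so 92%.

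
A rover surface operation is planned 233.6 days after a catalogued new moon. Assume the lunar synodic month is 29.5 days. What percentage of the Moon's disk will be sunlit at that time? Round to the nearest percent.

6%

233.6/29.5 = 7.919 lunations, so 7 complete cycles and 27.10 d into the next.
Elongation θ = 360° × 27.10/29.5 ≈ 330.7°.
Illuminated fraction = (1 − cos 330.7°)/2 = (1 − 0.872)/2 ≈ 0.064, so 6%.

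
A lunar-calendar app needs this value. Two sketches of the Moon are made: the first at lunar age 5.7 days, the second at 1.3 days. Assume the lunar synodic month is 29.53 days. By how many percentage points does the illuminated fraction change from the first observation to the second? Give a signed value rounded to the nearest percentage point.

-31 percentage points

θ₁ = 360° × 5.7/29.53 = 69.5°, f₁ = (1 − cos θ₁)/2 = 0.325.
θ₂ = 360° × 1.3/29.53 = 15.8°, f₂ = (1 − cos θ₂)/2 = 0.019.
Change = f₂ − f₁ = -0.306 → -31 percentage points.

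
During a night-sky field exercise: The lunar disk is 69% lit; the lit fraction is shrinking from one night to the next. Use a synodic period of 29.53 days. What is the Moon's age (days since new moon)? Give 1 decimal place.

Invert f = (1 − cos θ)/2 to get cos θ = 1 − 2(0.69) = -0.380, hence θ₀ = arccos -0.380 = 112.3°.
Since the Moon is past full (waning), take the reflex angle: θ = 360° − 112.3° = 247.7°.
That fraction of the synodic month is 247.7/360 × 29.53 d ≈ 20.32 d.

20.3 days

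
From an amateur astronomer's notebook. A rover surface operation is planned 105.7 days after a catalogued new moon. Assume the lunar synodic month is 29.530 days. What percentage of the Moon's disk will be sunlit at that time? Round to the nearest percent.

94%

105.7 d spans 3 complete synodic months (3 × 29.530 = 88.59 d) plus 17.11 d.
Phase angle: θ = 360°·(17.11 d)/(29.530 d) = 208.6°.
Illuminated fraction = (1 − cos 208.6°)/2 = (1 − (-0.878))/2 ≈ 0.939, so 94%.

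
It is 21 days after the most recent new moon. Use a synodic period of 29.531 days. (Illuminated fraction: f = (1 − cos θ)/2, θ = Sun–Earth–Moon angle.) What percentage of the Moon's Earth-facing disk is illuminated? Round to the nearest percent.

The Moon has covered 21/29.531 of its cycle, so θ ≈ 360° × 21/29.531 = 256.0°.
cos 256.0° = (-0.242), so f = (1 − (-0.242))/2 = 0.621, so 62%.

62%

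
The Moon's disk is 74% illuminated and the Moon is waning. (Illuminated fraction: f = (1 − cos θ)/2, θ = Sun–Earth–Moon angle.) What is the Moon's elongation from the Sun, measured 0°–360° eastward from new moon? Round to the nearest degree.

cos θ = 1 − 2f = -0.480, giving a principal value of 118.7°.
A waning Moon lies in 180°–360°, so θ = 360° − 118.7° = 241.3°.

241°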